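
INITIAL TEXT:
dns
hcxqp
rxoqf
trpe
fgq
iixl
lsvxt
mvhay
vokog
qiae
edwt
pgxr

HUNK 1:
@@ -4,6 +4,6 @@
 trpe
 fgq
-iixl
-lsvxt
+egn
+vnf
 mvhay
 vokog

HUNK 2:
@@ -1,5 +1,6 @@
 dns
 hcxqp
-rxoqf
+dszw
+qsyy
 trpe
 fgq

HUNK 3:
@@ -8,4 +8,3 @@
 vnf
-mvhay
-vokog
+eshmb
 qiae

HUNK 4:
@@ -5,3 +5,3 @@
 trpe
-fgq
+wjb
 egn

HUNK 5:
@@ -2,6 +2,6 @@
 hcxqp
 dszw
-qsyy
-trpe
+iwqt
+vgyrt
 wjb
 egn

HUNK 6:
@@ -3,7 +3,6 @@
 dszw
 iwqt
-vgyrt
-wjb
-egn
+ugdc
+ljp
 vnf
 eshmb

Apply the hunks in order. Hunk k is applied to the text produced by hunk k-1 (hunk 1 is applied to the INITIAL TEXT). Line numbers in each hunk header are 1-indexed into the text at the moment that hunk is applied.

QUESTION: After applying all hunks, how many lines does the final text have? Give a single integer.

Hunk 1: at line 4 remove [iixl,lsvxt] add [egn,vnf] -> 12 lines: dns hcxqp rxoqf trpe fgq egn vnf mvhay vokog qiae edwt pgxr
Hunk 2: at line 1 remove [rxoqf] add [dszw,qsyy] -> 13 lines: dns hcxqp dszw qsyy trpe fgq egn vnf mvhay vokog qiae edwt pgxr
Hunk 3: at line 8 remove [mvhay,vokog] add [eshmb] -> 12 lines: dns hcxqp dszw qsyy trpe fgq egn vnf eshmb qiae edwt pgxr
Hunk 4: at line 5 remove [fgq] add [wjb] -> 12 lines: dns hcxqp dszw qsyy trpe wjb egn vnf eshmb qiae edwt pgxr
Hunk 5: at line 2 remove [qsyy,trpe] add [iwqt,vgyrt] -> 12 lines: dns hcxqp dszw iwqt vgyrt wjb egn vnf eshmb qiae edwt pgxr
Hunk 6: at line 3 remove [vgyrt,wjb,egn] add [ugdc,ljp] -> 11 lines: dns hcxqp dszw iwqt ugdc ljp vnf eshmb qiae edwt pgxr
Final line count: 11

Answer: 11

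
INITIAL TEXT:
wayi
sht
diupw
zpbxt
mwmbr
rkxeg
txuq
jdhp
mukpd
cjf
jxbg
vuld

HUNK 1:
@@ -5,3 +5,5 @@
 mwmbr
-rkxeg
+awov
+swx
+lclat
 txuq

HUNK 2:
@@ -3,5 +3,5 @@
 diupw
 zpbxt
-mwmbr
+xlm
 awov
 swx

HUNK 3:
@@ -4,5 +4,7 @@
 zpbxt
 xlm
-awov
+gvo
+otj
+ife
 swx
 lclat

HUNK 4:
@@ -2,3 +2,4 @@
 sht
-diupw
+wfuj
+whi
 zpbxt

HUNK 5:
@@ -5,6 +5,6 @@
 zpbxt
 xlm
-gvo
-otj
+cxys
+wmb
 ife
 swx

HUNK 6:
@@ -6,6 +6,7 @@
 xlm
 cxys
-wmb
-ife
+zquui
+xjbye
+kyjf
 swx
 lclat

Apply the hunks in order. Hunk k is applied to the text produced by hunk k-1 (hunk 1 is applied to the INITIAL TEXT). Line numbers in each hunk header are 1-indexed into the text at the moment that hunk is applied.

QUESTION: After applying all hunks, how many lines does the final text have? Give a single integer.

Hunk 1: at line 5 remove [rkxeg] add [awov,swx,lclat] -> 14 lines: wayi sht diupw zpbxt mwmbr awov swx lclat txuq jdhp mukpd cjf jxbg vuld
Hunk 2: at line 3 remove [mwmbr] add [xlm] -> 14 lines: wayi sht diupw zpbxt xlm awov swx lclat txuq jdhp mukpd cjf jxbg vuld
Hunk 3: at line 4 remove [awov] add [gvo,otj,ife] -> 16 lines: wayi sht diupw zpbxt xlm gvo otj ife swx lclat txuq jdhp mukpd cjf jxbg vuld
Hunk 4: at line 2 remove [diupw] add [wfuj,whi] -> 17 lines: wayi sht wfuj whi zpbxt xlm gvo otj ife swx lclat txuq jdhp mukpd cjf jxbg vuld
Hunk 5: at line 5 remove [gvo,otj] add [cxys,wmb] -> 17 lines: wayi sht wfuj whi zpbxt xlm cxys wmb ife swx lclat txuq jdhp mukpd cjf jxbg vuld
Hunk 6: at line 6 remove [wmb,ife] add [zquui,xjbye,kyjf] -> 18 lines: wayi sht wfuj whi zpbxt xlm cxys zquui xjbye kyjf swx lclat txuq jdhp mukpd cjf jxbg vuld
Final line count: 18

Answer: 18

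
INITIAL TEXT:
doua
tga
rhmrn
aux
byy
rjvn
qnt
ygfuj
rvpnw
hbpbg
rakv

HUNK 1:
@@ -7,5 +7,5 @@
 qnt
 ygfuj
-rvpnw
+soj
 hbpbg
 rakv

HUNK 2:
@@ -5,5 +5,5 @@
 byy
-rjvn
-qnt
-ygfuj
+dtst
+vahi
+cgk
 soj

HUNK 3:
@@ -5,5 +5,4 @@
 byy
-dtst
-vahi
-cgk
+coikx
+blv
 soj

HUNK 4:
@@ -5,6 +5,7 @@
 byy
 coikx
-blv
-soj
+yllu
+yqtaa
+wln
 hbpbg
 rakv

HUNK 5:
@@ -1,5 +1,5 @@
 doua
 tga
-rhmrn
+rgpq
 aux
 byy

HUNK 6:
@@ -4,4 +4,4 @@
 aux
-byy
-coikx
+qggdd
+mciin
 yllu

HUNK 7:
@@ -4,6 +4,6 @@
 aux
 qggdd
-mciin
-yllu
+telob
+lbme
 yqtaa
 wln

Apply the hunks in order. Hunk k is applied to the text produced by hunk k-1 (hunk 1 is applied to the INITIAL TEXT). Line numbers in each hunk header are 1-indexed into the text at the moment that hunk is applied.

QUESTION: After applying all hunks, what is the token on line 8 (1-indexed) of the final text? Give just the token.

Hunk 1: at line 7 remove [rvpnw] add [soj] -> 11 lines: doua tga rhmrn aux byy rjvn qnt ygfuj soj hbpbg rakv
Hunk 2: at line 5 remove [rjvn,qnt,ygfuj] add [dtst,vahi,cgk] -> 11 lines: doua tga rhmrn aux byy dtst vahi cgk soj hbpbg rakv
Hunk 3: at line 5 remove [dtst,vahi,cgk] add [coikx,blv] -> 10 lines: doua tga rhmrn aux byy coikx blv soj hbpbg rakv
Hunk 4: at line 5 remove [blv,soj] add [yllu,yqtaa,wln] -> 11 lines: doua tga rhmrn aux byy coikx yllu yqtaa wln hbpbg rakv
Hunk 5: at line 1 remove [rhmrn] add [rgpq] -> 11 lines: doua tga rgpq aux byy coikx yllu yqtaa wln hbpbg rakv
Hunk 6: at line 4 remove [byy,coikx] add [qggdd,mciin] -> 11 lines: doua tga rgpq aux qggdd mciin yllu yqtaa wln hbpbg rakv
Hunk 7: at line 4 remove [mciin,yllu] add [telob,lbme] -> 11 lines: doua tga rgpq aux qggdd telob lbme yqtaa wln hbpbg rakv
Final line 8: yqtaa

Answer: yqtaa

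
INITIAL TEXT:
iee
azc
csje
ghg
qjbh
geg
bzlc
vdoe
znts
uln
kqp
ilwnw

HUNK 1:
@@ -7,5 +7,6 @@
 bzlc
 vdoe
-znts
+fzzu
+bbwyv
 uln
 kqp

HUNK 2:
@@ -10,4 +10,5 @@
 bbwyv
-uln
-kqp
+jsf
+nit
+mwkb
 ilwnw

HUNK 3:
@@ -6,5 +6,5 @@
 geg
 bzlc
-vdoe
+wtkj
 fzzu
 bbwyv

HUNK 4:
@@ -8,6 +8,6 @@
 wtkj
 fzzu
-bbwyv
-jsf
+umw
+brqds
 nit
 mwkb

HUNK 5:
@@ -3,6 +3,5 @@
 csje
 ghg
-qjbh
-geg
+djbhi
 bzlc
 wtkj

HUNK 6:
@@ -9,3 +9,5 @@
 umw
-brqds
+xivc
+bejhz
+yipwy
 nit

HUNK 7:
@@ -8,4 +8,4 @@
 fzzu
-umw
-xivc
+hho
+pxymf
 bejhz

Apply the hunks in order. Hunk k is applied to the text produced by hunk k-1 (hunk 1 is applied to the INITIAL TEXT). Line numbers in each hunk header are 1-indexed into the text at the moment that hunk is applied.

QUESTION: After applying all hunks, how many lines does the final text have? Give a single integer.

Answer: 15

Derivation:
Hunk 1: at line 7 remove [znts] add [fzzu,bbwyv] -> 13 lines: iee azc csje ghg qjbh geg bzlc vdoe fzzu bbwyv uln kqp ilwnw
Hunk 2: at line 10 remove [uln,kqp] add [jsf,nit,mwkb] -> 14 lines: iee azc csje ghg qjbh geg bzlc vdoe fzzu bbwyv jsf nit mwkb ilwnw
Hunk 3: at line 6 remove [vdoe] add [wtkj] -> 14 lines: iee azc csje ghg qjbh geg bzlc wtkj fzzu bbwyv jsf nit mwkb ilwnw
Hunk 4: at line 8 remove [bbwyv,jsf] add [umw,brqds] -> 14 lines: iee azc csje ghg qjbh geg bzlc wtkj fzzu umw brqds nit mwkb ilwnw
Hunk 5: at line 3 remove [qjbh,geg] add [djbhi] -> 13 lines: iee azc csje ghg djbhi bzlc wtkj fzzu umw brqds nit mwkb ilwnw
Hunk 6: at line 9 remove [brqds] add [xivc,bejhz,yipwy] -> 15 lines: iee azc csje ghg djbhi bzlc wtkj fzzu umw xivc bejhz yipwy nit mwkb ilwnw
Hunk 7: at line 8 remove [umw,xivc] add [hho,pxymf] -> 15 lines: iee azc csje ghg djbhi bzlc wtkj fzzu hho pxymf bejhz yipwy nit mwkb ilwnw
Final line count: 15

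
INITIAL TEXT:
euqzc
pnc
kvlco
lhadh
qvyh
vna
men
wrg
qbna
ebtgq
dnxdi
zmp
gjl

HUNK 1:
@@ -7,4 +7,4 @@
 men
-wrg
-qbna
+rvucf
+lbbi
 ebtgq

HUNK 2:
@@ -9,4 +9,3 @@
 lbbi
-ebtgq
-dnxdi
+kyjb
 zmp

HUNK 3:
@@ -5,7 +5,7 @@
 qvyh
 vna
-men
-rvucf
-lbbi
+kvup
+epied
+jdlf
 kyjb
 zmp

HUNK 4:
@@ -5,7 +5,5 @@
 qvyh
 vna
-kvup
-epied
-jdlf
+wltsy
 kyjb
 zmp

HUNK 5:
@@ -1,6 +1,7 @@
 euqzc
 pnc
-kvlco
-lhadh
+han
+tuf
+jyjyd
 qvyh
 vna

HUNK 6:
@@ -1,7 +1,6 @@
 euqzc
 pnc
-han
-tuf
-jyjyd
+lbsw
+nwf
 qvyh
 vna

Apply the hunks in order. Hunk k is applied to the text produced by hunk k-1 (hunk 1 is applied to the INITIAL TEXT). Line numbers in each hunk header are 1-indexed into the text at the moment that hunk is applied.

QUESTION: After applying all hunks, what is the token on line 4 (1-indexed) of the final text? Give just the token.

Answer: nwf

Derivation:
Hunk 1: at line 7 remove [wrg,qbna] add [rvucf,lbbi] -> 13 lines: euqzc pnc kvlco lhadh qvyh vna men rvucf lbbi ebtgq dnxdi zmp gjl
Hunk 2: at line 9 remove [ebtgq,dnxdi] add [kyjb] -> 12 lines: euqzc pnc kvlco lhadh qvyh vna men rvucf lbbi kyjb zmp gjl
Hunk 3: at line 5 remove [men,rvucf,lbbi] add [kvup,epied,jdlf] -> 12 lines: euqzc pnc kvlco lhadh qvyh vna kvup epied jdlf kyjb zmp gjl
Hunk 4: at line 5 remove [kvup,epied,jdlf] add [wltsy] -> 10 lines: euqzc pnc kvlco lhadh qvyh vna wltsy kyjb zmp gjl
Hunk 5: at line 1 remove [kvlco,lhadh] add [han,tuf,jyjyd] -> 11 lines: euqzc pnc han tuf jyjyd qvyh vna wltsy kyjb zmp gjl
Hunk 6: at line 1 remove [han,tuf,jyjyd] add [lbsw,nwf] -> 10 lines: euqzc pnc lbsw nwf qvyh vna wltsy kyjb zmp gjl
Final line 4: nwf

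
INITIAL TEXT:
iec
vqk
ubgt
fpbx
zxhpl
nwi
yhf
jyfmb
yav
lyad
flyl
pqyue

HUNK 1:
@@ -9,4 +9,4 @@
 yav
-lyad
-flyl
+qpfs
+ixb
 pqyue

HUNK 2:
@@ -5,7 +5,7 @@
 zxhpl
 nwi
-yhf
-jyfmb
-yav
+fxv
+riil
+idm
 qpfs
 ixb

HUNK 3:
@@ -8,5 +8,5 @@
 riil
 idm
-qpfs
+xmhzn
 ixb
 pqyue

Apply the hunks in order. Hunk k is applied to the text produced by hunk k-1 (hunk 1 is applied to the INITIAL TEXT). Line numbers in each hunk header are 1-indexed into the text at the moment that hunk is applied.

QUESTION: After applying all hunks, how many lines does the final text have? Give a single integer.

Hunk 1: at line 9 remove [lyad,flyl] add [qpfs,ixb] -> 12 lines: iec vqk ubgt fpbx zxhpl nwi yhf jyfmb yav qpfs ixb pqyue
Hunk 2: at line 5 remove [yhf,jyfmb,yav] add [fxv,riil,idm] -> 12 lines: iec vqk ubgt fpbx zxhpl nwi fxv riil idm qpfs ixb pqyue
Hunk 3: at line 8 remove [qpfs] add [xmhzn] -> 12 lines: iec vqk ubgt fpbx zxhpl nwi fxv riil idm xmhzn ixb pqyue
Final line count: 12

Answer: 12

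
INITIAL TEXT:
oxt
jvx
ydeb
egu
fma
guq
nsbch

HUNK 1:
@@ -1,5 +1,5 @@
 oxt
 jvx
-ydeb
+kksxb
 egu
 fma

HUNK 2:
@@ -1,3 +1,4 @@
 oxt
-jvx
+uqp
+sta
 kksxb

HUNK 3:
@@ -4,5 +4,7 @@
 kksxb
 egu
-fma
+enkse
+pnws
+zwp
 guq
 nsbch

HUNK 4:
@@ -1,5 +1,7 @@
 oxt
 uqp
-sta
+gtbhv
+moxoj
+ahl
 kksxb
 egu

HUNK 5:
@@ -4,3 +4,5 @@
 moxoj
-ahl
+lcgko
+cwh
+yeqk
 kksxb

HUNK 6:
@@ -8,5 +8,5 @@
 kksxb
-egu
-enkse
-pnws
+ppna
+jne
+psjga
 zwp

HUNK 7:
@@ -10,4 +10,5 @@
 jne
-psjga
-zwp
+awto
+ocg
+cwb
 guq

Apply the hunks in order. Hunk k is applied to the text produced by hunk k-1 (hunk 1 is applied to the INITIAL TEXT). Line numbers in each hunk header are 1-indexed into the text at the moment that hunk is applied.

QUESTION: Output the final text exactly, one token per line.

Hunk 1: at line 1 remove [ydeb] add [kksxb] -> 7 lines: oxt jvx kksxb egu fma guq nsbch
Hunk 2: at line 1 remove [jvx] add [uqp,sta] -> 8 lines: oxt uqp sta kksxb egu fma guq nsbch
Hunk 3: at line 4 remove [fma] add [enkse,pnws,zwp] -> 10 lines: oxt uqp sta kksxb egu enkse pnws zwp guq nsbch
Hunk 4: at line 1 remove [sta] add [gtbhv,moxoj,ahl] -> 12 lines: oxt uqp gtbhv moxoj ahl kksxb egu enkse pnws zwp guq nsbch
Hunk 5: at line 4 remove [ahl] add [lcgko,cwh,yeqk] -> 14 lines: oxt uqp gtbhv moxoj lcgko cwh yeqk kksxb egu enkse pnws zwp guq nsbch
Hunk 6: at line 8 remove [egu,enkse,pnws] add [ppna,jne,psjga] -> 14 lines: oxt uqp gtbhv moxoj lcgko cwh yeqk kksxb ppna jne psjga zwp guq nsbch
Hunk 7: at line 10 remove [psjga,zwp] add [awto,ocg,cwb] -> 15 lines: oxt uqp gtbhv moxoj lcgko cwh yeqk kksxb ppna jne awto ocg cwb guq nsbch

Answer: oxt
uqp
gtbhv
moxoj
lcgko
cwh
yeqk
kksxb
ppna
jne
awto
ocg
cwb
guq
nsbch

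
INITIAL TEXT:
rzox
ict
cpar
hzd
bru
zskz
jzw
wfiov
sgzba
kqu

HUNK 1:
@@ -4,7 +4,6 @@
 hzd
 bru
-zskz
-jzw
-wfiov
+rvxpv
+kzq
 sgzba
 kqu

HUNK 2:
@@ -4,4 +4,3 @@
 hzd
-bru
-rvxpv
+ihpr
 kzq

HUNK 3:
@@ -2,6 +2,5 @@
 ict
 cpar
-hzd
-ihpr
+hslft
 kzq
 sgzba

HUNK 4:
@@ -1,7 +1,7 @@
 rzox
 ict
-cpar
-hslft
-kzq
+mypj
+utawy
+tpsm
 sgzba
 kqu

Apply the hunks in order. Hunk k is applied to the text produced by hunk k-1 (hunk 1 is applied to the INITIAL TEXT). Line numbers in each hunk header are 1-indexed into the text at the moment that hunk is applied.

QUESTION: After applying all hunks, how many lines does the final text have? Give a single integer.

Answer: 7

Derivation:
Hunk 1: at line 4 remove [zskz,jzw,wfiov] add [rvxpv,kzq] -> 9 lines: rzox ict cpar hzd bru rvxpv kzq sgzba kqu
Hunk 2: at line 4 remove [bru,rvxpv] add [ihpr] -> 8 lines: rzox ict cpar hzd ihpr kzq sgzba kqu
Hunk 3: at line 2 remove [hzd,ihpr] add [hslft] -> 7 lines: rzox ict cpar hslft kzq sgzba kqu
Hunk 4: at line 1 remove [cpar,hslft,kzq] add [mypj,utawy,tpsm] -> 7 lines: rzox ict mypj utawy tpsm sgzba kqu
Final line count: 7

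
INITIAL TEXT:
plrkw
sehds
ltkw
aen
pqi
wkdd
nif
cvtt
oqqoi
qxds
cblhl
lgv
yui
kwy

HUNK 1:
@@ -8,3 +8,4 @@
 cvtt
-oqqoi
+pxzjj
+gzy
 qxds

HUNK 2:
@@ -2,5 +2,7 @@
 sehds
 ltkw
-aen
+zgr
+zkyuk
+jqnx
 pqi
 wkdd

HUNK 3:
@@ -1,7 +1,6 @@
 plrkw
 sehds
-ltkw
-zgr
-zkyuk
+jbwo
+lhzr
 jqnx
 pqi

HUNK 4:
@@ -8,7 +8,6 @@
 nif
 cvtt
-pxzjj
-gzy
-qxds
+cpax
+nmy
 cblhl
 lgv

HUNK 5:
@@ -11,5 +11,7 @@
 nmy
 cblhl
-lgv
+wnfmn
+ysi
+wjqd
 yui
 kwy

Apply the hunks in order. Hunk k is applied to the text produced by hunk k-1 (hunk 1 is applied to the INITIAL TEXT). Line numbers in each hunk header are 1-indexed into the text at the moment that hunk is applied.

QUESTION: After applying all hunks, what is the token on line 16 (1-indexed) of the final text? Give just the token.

Hunk 1: at line 8 remove [oqqoi] add [pxzjj,gzy] -> 15 lines: plrkw sehds ltkw aen pqi wkdd nif cvtt pxzjj gzy qxds cblhl lgv yui kwy
Hunk 2: at line 2 remove [aen] add [zgr,zkyuk,jqnx] -> 17 lines: plrkw sehds ltkw zgr zkyuk jqnx pqi wkdd nif cvtt pxzjj gzy qxds cblhl lgv yui kwy
Hunk 3: at line 1 remove [ltkw,zgr,zkyuk] add [jbwo,lhzr] -> 16 lines: plrkw sehds jbwo lhzr jqnx pqi wkdd nif cvtt pxzjj gzy qxds cblhl lgv yui kwy
Hunk 4: at line 8 remove [pxzjj,gzy,qxds] add [cpax,nmy] -> 15 lines: plrkw sehds jbwo lhzr jqnx pqi wkdd nif cvtt cpax nmy cblhl lgv yui kwy
Hunk 5: at line 11 remove [lgv] add [wnfmn,ysi,wjqd] -> 17 lines: plrkw sehds jbwo lhzr jqnx pqi wkdd nif cvtt cpax nmy cblhl wnfmn ysi wjqd yui kwy
Final line 16: yui

Answer: yui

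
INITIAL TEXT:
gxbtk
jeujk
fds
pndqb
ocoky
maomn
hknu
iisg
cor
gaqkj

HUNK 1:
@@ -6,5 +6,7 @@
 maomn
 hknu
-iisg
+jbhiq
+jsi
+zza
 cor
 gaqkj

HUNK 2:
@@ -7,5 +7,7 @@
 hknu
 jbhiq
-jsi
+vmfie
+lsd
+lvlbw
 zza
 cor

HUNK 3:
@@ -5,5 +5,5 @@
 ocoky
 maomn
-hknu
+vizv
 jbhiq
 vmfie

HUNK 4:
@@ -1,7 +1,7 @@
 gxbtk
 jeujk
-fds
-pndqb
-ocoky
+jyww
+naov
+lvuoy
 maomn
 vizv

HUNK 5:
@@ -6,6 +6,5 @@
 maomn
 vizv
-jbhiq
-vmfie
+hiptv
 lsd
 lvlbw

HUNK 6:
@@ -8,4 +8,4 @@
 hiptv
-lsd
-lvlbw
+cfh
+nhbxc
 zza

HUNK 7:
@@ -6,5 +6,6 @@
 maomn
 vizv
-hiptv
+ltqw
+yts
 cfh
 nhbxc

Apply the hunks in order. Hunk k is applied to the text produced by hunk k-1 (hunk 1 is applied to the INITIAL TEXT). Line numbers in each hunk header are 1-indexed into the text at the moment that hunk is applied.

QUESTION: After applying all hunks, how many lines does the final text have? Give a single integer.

Answer: 14

Derivation:
Hunk 1: at line 6 remove [iisg] add [jbhiq,jsi,zza] -> 12 lines: gxbtk jeujk fds pndqb ocoky maomn hknu jbhiq jsi zza cor gaqkj
Hunk 2: at line 7 remove [jsi] add [vmfie,lsd,lvlbw] -> 14 lines: gxbtk jeujk fds pndqb ocoky maomn hknu jbhiq vmfie lsd lvlbw zza cor gaqkj
Hunk 3: at line 5 remove [hknu] add [vizv] -> 14 lines: gxbtk jeujk fds pndqb ocoky maomn vizv jbhiq vmfie lsd lvlbw zza cor gaqkj
Hunk 4: at line 1 remove [fds,pndqb,ocoky] add [jyww,naov,lvuoy] -> 14 lines: gxbtk jeujk jyww naov lvuoy maomn vizv jbhiq vmfie lsd lvlbw zza cor gaqkj
Hunk 5: at line 6 remove [jbhiq,vmfie] add [hiptv] -> 13 lines: gxbtk jeujk jyww naov lvuoy maomn vizv hiptv lsd lvlbw zza cor gaqkj
Hunk 6: at line 8 remove [lsd,lvlbw] add [cfh,nhbxc] -> 13 lines: gxbtk jeujk jyww naov lvuoy maomn vizv hiptv cfh nhbxc zza cor gaqkj
Hunk 7: at line 6 remove [hiptv] add [ltqw,yts] -> 14 lines: gxbtk jeujk jyww naov lvuoy maomn vizv ltqw yts cfh nhbxc zza cor gaqkj
Final line count: 14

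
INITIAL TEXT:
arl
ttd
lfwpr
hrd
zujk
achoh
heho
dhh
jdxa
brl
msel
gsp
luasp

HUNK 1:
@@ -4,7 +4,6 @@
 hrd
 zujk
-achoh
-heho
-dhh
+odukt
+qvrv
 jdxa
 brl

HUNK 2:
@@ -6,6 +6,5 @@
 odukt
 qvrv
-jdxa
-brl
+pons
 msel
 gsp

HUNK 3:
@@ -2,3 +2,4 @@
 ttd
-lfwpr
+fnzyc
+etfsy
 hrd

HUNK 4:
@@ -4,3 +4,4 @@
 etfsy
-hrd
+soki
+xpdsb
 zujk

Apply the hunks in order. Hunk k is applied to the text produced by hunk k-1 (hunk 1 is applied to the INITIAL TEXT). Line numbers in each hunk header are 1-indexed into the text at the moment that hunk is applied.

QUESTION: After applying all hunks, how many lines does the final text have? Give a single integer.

Answer: 13

Derivation:
Hunk 1: at line 4 remove [achoh,heho,dhh] add [odukt,qvrv] -> 12 lines: arl ttd lfwpr hrd zujk odukt qvrv jdxa brl msel gsp luasp
Hunk 2: at line 6 remove [jdxa,brl] add [pons] -> 11 lines: arl ttd lfwpr hrd zujk odukt qvrv pons msel gsp luasp
Hunk 3: at line 2 remove [lfwpr] add [fnzyc,etfsy] -> 12 lines: arl ttd fnzyc etfsy hrd zujk odukt qvrv pons msel gsp luasp
Hunk 4: at line 4 remove [hrd] add [soki,xpdsb] -> 13 lines: arl ttd fnzyc etfsy soki xpdsb zujk odukt qvrv pons msel gsp luasp
Final line count: 13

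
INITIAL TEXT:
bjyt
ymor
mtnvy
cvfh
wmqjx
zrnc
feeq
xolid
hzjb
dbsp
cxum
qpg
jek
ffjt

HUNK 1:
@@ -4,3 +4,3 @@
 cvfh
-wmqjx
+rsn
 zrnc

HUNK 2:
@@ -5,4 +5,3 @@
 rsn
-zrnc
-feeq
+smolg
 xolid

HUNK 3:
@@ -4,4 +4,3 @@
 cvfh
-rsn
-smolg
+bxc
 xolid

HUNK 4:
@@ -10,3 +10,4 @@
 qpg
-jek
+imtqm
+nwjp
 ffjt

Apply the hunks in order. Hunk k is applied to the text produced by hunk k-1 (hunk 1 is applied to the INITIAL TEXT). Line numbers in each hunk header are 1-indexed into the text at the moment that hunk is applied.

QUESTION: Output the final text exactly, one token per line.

Answer: bjyt
ymor
mtnvy
cvfh
bxc
xolid
hzjb
dbsp
cxum
qpg
imtqm
nwjp
ffjt

Derivation:
Hunk 1: at line 4 remove [wmqjx] add [rsn] -> 14 lines: bjyt ymor mtnvy cvfh rsn zrnc feeq xolid hzjb dbsp cxum qpg jek ffjt
Hunk 2: at line 5 remove [zrnc,feeq] add [smolg] -> 13 lines: bjyt ymor mtnvy cvfh rsn smolg xolid hzjb dbsp cxum qpg jek ffjt
Hunk 3: at line 4 remove [rsn,smolg] add [bxc] -> 12 lines: bjyt ymor mtnvy cvfh bxc xolid hzjb dbsp cxum qpg jek ffjt
Hunk 4: at line 10 remove [jek] add [imtqm,nwjp] -> 13 lines: bjyt ymor mtnvy cvfh bxc xolid hzjb dbsp cxum qpg imtqm nwjp ffjt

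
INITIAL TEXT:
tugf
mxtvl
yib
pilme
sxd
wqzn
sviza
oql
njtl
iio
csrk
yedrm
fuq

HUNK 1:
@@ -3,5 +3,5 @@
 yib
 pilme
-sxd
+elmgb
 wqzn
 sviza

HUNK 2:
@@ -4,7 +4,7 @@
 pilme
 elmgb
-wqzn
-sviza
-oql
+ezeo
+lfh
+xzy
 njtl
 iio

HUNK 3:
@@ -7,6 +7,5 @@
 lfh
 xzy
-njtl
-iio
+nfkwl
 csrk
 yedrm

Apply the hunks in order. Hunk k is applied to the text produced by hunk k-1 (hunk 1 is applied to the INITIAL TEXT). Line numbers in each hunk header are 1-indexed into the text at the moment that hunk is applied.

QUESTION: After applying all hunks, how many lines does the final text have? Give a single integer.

Answer: 12

Derivation:
Hunk 1: at line 3 remove [sxd] add [elmgb] -> 13 lines: tugf mxtvl yib pilme elmgb wqzn sviza oql njtl iio csrk yedrm fuq
Hunk 2: at line 4 remove [wqzn,sviza,oql] add [ezeo,lfh,xzy] -> 13 lines: tugf mxtvl yib pilme elmgb ezeo lfh xzy njtl iio csrk yedrm fuq
Hunk 3: at line 7 remove [njtl,iio] add [nfkwl] -> 12 lines: tugf mxtvl yib pilme elmgb ezeo lfh xzy nfkwl csrk yedrm fuq
Final line count: 12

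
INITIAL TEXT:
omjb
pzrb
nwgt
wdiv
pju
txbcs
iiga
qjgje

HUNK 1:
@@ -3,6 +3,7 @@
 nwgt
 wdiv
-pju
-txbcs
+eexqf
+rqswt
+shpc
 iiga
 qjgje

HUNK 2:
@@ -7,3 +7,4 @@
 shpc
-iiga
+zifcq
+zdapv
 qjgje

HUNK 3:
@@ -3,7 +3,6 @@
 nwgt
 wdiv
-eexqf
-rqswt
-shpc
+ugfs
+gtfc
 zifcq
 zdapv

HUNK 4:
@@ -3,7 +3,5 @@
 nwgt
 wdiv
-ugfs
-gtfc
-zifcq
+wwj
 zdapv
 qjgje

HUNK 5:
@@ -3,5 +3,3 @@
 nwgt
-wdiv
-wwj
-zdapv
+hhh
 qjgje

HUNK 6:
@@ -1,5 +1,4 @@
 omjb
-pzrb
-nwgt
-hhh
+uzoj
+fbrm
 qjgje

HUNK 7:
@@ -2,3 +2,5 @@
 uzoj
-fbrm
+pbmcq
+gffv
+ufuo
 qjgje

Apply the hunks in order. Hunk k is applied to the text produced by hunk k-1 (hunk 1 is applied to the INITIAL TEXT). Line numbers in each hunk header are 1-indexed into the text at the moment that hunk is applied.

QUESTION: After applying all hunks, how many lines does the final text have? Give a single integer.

Answer: 6

Derivation:
Hunk 1: at line 3 remove [pju,txbcs] add [eexqf,rqswt,shpc] -> 9 lines: omjb pzrb nwgt wdiv eexqf rqswt shpc iiga qjgje
Hunk 2: at line 7 remove [iiga] add [zifcq,zdapv] -> 10 lines: omjb pzrb nwgt wdiv eexqf rqswt shpc zifcq zdapv qjgje
Hunk 3: at line 3 remove [eexqf,rqswt,shpc] add [ugfs,gtfc] -> 9 lines: omjb pzrb nwgt wdiv ugfs gtfc zifcq zdapv qjgje
Hunk 4: at line 3 remove [ugfs,gtfc,zifcq] add [wwj] -> 7 lines: omjb pzrb nwgt wdiv wwj zdapv qjgje
Hunk 5: at line 3 remove [wdiv,wwj,zdapv] add [hhh] -> 5 lines: omjb pzrb nwgt hhh qjgje
Hunk 6: at line 1 remove [pzrb,nwgt,hhh] add [uzoj,fbrm] -> 4 lines: omjb uzoj fbrm qjgje
Hunk 7: at line 2 remove [fbrm] add [pbmcq,gffv,ufuo] -> 6 lines: omjb uzoj pbmcq gffv ufuo qjgje
Final line count: 6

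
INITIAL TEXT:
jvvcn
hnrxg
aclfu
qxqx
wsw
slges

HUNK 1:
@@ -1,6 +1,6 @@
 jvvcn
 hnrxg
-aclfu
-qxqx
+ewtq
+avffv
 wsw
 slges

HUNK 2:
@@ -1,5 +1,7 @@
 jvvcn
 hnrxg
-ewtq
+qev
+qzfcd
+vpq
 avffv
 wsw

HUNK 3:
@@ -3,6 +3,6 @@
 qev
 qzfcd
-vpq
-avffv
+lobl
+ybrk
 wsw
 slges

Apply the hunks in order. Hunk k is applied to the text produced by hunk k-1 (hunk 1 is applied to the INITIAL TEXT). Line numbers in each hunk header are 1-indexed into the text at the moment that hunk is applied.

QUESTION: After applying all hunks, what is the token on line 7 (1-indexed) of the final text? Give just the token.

Answer: wsw

Derivation:
Hunk 1: at line 1 remove [aclfu,qxqx] add [ewtq,avffv] -> 6 lines: jvvcn hnrxg ewtq avffv wsw slges
Hunk 2: at line 1 remove [ewtq] add [qev,qzfcd,vpq] -> 8 lines: jvvcn hnrxg qev qzfcd vpq avffv wsw slges
Hunk 3: at line 3 remove [vpq,avffv] add [lobl,ybrk] -> 8 lines: jvvcn hnrxg qev qzfcd lobl ybrk wsw slges
Final line 7: wsw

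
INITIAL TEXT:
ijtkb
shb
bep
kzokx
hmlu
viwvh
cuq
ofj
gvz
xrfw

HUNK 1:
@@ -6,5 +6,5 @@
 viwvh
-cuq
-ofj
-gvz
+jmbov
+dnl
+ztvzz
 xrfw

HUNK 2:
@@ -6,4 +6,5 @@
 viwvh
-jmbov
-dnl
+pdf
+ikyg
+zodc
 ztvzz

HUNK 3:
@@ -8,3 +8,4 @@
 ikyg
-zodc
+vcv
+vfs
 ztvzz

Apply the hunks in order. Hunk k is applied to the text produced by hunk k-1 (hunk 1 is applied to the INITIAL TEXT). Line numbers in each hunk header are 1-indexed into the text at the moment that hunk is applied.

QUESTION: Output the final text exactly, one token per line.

Hunk 1: at line 6 remove [cuq,ofj,gvz] add [jmbov,dnl,ztvzz] -> 10 lines: ijtkb shb bep kzokx hmlu viwvh jmbov dnl ztvzz xrfw
Hunk 2: at line 6 remove [jmbov,dnl] add [pdf,ikyg,zodc] -> 11 lines: ijtkb shb bep kzokx hmlu viwvh pdf ikyg zodc ztvzz xrfw
Hunk 3: at line 8 remove [zodc] add [vcv,vfs] -> 12 lines: ijtkb shb bep kzokx hmlu viwvh pdf ikyg vcv vfs ztvzz xrfw

Answer: ijtkb
shb
bep
kzokx
hmlu
viwvh
pdf
ikyg
vcv
vfs
ztvzz
xrfw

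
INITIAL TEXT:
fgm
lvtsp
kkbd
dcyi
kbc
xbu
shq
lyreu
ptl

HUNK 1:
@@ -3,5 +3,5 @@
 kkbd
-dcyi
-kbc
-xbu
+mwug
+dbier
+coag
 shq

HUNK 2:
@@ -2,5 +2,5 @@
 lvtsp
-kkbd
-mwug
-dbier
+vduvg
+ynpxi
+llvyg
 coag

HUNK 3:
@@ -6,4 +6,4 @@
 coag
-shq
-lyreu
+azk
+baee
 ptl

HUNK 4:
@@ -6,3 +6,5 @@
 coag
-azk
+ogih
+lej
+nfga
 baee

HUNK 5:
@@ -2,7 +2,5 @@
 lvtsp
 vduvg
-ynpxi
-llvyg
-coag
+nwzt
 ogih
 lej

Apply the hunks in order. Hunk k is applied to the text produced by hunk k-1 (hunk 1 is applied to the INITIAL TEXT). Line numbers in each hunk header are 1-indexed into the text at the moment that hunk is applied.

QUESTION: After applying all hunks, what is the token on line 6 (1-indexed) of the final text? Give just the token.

Answer: lej

Derivation:
Hunk 1: at line 3 remove [dcyi,kbc,xbu] add [mwug,dbier,coag] -> 9 lines: fgm lvtsp kkbd mwug dbier coag shq lyreu ptl
Hunk 2: at line 2 remove [kkbd,mwug,dbier] add [vduvg,ynpxi,llvyg] -> 9 lines: fgm lvtsp vduvg ynpxi llvyg coag shq lyreu ptl
Hunk 3: at line 6 remove [shq,lyreu] add [azk,baee] -> 9 lines: fgm lvtsp vduvg ynpxi llvyg coag azk baee ptl
Hunk 4: at line 6 remove [azk] add [ogih,lej,nfga] -> 11 lines: fgm lvtsp vduvg ynpxi llvyg coag ogih lej nfga baee ptl
Hunk 5: at line 2 remove [ynpxi,llvyg,coag] add [nwzt] -> 9 lines: fgm lvtsp vduvg nwzt ogih lej nfga baee ptl
Final line 6: lej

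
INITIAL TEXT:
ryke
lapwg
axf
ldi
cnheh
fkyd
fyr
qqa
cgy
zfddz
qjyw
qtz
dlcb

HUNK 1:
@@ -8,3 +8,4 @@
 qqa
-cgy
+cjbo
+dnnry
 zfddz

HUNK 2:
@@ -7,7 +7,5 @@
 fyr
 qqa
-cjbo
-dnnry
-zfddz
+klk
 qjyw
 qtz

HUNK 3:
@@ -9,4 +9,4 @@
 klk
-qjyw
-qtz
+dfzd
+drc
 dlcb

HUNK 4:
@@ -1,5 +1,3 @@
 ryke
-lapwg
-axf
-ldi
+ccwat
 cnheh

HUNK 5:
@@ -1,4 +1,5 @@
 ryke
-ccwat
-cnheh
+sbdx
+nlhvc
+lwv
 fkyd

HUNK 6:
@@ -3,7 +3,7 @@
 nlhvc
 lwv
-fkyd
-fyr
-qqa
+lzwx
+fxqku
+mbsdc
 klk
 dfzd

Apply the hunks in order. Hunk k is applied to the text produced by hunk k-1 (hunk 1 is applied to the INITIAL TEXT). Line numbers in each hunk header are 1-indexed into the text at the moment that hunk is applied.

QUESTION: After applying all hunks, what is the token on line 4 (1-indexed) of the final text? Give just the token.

Hunk 1: at line 8 remove [cgy] add [cjbo,dnnry] -> 14 lines: ryke lapwg axf ldi cnheh fkyd fyr qqa cjbo dnnry zfddz qjyw qtz dlcb
Hunk 2: at line 7 remove [cjbo,dnnry,zfddz] add [klk] -> 12 lines: ryke lapwg axf ldi cnheh fkyd fyr qqa klk qjyw qtz dlcb
Hunk 3: at line 9 remove [qjyw,qtz] add [dfzd,drc] -> 12 lines: ryke lapwg axf ldi cnheh fkyd fyr qqa klk dfzd drc dlcb
Hunk 4: at line 1 remove [lapwg,axf,ldi] add [ccwat] -> 10 lines: ryke ccwat cnheh fkyd fyr qqa klk dfzd drc dlcb
Hunk 5: at line 1 remove [ccwat,cnheh] add [sbdx,nlhvc,lwv] -> 11 lines: ryke sbdx nlhvc lwv fkyd fyr qqa klk dfzd drc dlcb
Hunk 6: at line 3 remove [fkyd,fyr,qqa] add [lzwx,fxqku,mbsdc] -> 11 lines: ryke sbdx nlhvc lwv lzwx fxqku mbsdc klk dfzd drc dlcb
Final line 4: lwv

Answer: lwv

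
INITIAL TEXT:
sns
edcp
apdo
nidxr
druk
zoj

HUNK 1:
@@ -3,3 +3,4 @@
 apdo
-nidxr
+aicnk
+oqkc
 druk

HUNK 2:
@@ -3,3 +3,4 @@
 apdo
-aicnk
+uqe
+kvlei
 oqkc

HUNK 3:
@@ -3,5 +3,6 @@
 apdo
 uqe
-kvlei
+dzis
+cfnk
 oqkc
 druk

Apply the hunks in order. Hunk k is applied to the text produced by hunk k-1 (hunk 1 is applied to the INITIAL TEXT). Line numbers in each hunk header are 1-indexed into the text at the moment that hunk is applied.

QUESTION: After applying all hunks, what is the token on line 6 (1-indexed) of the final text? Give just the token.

Answer: cfnk

Derivation:
Hunk 1: at line 3 remove [nidxr] add [aicnk,oqkc] -> 7 lines: sns edcp apdo aicnk oqkc druk zoj
Hunk 2: at line 3 remove [aicnk] add [uqe,kvlei] -> 8 lines: sns edcp apdo uqe kvlei oqkc druk zoj
Hunk 3: at line 3 remove [kvlei] add [dzis,cfnk] -> 9 lines: sns edcp apdo uqe dzis cfnk oqkc druk zoj
Final line 6: cfnk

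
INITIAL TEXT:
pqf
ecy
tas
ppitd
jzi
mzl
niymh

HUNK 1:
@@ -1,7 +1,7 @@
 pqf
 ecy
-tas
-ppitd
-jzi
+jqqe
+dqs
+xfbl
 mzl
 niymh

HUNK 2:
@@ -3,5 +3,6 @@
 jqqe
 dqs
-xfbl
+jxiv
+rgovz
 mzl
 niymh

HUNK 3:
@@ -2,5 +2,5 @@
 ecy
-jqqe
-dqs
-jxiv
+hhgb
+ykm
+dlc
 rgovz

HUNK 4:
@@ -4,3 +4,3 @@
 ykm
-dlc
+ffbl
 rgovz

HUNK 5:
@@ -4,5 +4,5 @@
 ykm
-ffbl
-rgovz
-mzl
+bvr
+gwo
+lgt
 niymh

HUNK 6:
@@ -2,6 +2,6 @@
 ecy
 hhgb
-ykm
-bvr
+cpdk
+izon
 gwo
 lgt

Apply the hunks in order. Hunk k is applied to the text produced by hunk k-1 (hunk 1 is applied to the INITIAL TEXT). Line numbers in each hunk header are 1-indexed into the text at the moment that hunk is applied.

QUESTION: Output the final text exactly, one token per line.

Answer: pqf
ecy
hhgb
cpdk
izon
gwo
lgt
niymh

Derivation:
Hunk 1: at line 1 remove [tas,ppitd,jzi] add [jqqe,dqs,xfbl] -> 7 lines: pqf ecy jqqe dqs xfbl mzl niymh
Hunk 2: at line 3 remove [xfbl] add [jxiv,rgovz] -> 8 lines: pqf ecy jqqe dqs jxiv rgovz mzl niymh
Hunk 3: at line 2 remove [jqqe,dqs,jxiv] add [hhgb,ykm,dlc] -> 8 lines: pqf ecy hhgb ykm dlc rgovz mzl niymh
Hunk 4: at line 4 remove [dlc] add [ffbl] -> 8 lines: pqf ecy hhgb ykm ffbl rgovz mzl niymh
Hunk 5: at line 4 remove [ffbl,rgovz,mzl] add [bvr,gwo,lgt] -> 8 lines: pqf ecy hhgb ykm bvr gwo lgt niymh
Hunk 6: at line 2 remove [ykm,bvr] add [cpdk,izon] -> 8 lines: pqf ecy hhgb cpdk izon gwo lgt niymh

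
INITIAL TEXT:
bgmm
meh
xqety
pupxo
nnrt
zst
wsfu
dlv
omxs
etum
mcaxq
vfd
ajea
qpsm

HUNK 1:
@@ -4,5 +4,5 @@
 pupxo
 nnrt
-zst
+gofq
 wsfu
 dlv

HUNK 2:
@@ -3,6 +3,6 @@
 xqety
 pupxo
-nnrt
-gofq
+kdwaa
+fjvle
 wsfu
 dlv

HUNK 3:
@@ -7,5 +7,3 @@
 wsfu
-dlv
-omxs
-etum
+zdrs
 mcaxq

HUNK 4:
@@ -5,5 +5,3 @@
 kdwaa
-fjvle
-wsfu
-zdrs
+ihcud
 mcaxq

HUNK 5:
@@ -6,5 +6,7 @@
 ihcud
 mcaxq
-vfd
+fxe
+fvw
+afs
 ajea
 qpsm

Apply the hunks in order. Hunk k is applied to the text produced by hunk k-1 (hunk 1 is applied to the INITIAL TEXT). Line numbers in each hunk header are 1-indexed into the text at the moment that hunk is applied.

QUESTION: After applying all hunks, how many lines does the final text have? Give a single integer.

Answer: 12

Derivation:
Hunk 1: at line 4 remove [zst] add [gofq] -> 14 lines: bgmm meh xqety pupxo nnrt gofq wsfu dlv omxs etum mcaxq vfd ajea qpsm
Hunk 2: at line 3 remove [nnrt,gofq] add [kdwaa,fjvle] -> 14 lines: bgmm meh xqety pupxo kdwaa fjvle wsfu dlv omxs etum mcaxq vfd ajea qpsm
Hunk 3: at line 7 remove [dlv,omxs,etum] add [zdrs] -> 12 lines: bgmm meh xqety pupxo kdwaa fjvle wsfu zdrs mcaxq vfd ajea qpsm
Hunk 4: at line 5 remove [fjvle,wsfu,zdrs] add [ihcud] -> 10 lines: bgmm meh xqety pupxo kdwaa ihcud mcaxq vfd ajea qpsm
Hunk 5: at line 6 remove [vfd] add [fxe,fvw,afs] -> 12 lines: bgmm meh xqety pupxo kdwaa ihcud mcaxq fxe fvw afs ajea qpsm
Final line count: 12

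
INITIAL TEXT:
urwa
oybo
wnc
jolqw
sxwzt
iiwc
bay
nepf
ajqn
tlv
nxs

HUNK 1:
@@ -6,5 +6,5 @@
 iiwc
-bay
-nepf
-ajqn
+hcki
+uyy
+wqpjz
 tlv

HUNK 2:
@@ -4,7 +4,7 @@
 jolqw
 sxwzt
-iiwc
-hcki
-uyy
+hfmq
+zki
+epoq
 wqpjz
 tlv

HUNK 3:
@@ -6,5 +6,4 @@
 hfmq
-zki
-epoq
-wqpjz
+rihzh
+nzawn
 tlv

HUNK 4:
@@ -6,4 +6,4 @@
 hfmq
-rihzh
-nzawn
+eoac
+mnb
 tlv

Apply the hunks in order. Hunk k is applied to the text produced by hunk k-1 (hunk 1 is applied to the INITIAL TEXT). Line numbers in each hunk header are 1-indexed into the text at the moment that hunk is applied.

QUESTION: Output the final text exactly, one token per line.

Hunk 1: at line 6 remove [bay,nepf,ajqn] add [hcki,uyy,wqpjz] -> 11 lines: urwa oybo wnc jolqw sxwzt iiwc hcki uyy wqpjz tlv nxs
Hunk 2: at line 4 remove [iiwc,hcki,uyy] add [hfmq,zki,epoq] -> 11 lines: urwa oybo wnc jolqw sxwzt hfmq zki epoq wqpjz tlv nxs
Hunk 3: at line 6 remove [zki,epoq,wqpjz] add [rihzh,nzawn] -> 10 lines: urwa oybo wnc jolqw sxwzt hfmq rihzh nzawn tlv nxs
Hunk 4: at line 6 remove [rihzh,nzawn] add [eoac,mnb] -> 10 lines: urwa oybo wnc jolqw sxwzt hfmq eoac mnb tlv nxs

Answer: urwa
oybo
wnc
jolqw
sxwzt
hfmq
eoac
mnb
tlv
nxs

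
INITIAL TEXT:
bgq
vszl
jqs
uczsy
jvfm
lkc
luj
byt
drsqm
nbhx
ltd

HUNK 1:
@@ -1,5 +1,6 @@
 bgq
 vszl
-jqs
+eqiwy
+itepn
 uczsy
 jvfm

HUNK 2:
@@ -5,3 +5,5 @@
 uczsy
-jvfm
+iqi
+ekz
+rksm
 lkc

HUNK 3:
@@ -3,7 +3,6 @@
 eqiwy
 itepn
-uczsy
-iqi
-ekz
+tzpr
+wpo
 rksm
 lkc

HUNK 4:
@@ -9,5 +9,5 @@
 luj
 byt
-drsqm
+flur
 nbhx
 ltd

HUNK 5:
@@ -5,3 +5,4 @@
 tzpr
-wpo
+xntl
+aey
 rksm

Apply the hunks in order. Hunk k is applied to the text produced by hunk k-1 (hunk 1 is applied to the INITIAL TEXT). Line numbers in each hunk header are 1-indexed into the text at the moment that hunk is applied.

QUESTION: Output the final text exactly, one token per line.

Hunk 1: at line 1 remove [jqs] add [eqiwy,itepn] -> 12 lines: bgq vszl eqiwy itepn uczsy jvfm lkc luj byt drsqm nbhx ltd
Hunk 2: at line 5 remove [jvfm] add [iqi,ekz,rksm] -> 14 lines: bgq vszl eqiwy itepn uczsy iqi ekz rksm lkc luj byt drsqm nbhx ltd
Hunk 3: at line 3 remove [uczsy,iqi,ekz] add [tzpr,wpo] -> 13 lines: bgq vszl eqiwy itepn tzpr wpo rksm lkc luj byt drsqm nbhx ltd
Hunk 4: at line 9 remove [drsqm] add [flur] -> 13 lines: bgq vszl eqiwy itepn tzpr wpo rksm lkc luj byt flur nbhx ltd
Hunk 5: at line 5 remove [wpo] add [xntl,aey] -> 14 lines: bgq vszl eqiwy itepn tzpr xntl aey rksm lkc luj byt flur nbhx ltd

Answer: bgq
vszl
eqiwy
itepn
tzpr
xntl
aey
rksm
lkc
luj
byt
flur
nbhx
ltd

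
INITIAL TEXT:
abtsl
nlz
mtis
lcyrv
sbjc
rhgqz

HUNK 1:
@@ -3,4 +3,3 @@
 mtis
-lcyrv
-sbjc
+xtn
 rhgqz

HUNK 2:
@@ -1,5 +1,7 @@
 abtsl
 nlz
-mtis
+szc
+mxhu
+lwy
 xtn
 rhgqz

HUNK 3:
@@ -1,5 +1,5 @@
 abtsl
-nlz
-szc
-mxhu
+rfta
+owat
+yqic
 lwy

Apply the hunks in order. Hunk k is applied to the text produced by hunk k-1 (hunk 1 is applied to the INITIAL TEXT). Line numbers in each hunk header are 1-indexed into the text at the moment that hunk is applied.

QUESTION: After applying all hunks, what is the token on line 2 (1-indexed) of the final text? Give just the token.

Hunk 1: at line 3 remove [lcyrv,sbjc] add [xtn] -> 5 lines: abtsl nlz mtis xtn rhgqz
Hunk 2: at line 1 remove [mtis] add [szc,mxhu,lwy] -> 7 lines: abtsl nlz szc mxhu lwy xtn rhgqz
Hunk 3: at line 1 remove [nlz,szc,mxhu] add [rfta,owat,yqic] -> 7 lines: abtsl rfta owat yqic lwy xtn rhgqz
Final line 2: rfta

Answer: rfta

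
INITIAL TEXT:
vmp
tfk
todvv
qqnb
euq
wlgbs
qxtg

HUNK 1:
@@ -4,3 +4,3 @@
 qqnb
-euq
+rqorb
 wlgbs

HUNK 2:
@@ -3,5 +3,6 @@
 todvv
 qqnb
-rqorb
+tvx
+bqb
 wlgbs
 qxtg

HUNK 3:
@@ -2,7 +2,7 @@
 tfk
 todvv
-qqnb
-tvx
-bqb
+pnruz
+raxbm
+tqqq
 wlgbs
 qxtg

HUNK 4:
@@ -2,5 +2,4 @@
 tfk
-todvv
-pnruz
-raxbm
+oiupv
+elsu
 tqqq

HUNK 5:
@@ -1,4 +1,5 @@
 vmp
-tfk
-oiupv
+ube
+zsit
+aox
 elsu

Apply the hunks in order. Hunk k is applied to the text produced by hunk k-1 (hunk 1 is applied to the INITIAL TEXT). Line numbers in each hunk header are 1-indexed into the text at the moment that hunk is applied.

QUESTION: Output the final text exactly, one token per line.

Hunk 1: at line 4 remove [euq] add [rqorb] -> 7 lines: vmp tfk todvv qqnb rqorb wlgbs qxtg
Hunk 2: at line 3 remove [rqorb] add [tvx,bqb] -> 8 lines: vmp tfk todvv qqnb tvx bqb wlgbs qxtg
Hunk 3: at line 2 remove [qqnb,tvx,bqb] add [pnruz,raxbm,tqqq] -> 8 lines: vmp tfk todvv pnruz raxbm tqqq wlgbs qxtg
Hunk 4: at line 2 remove [todvv,pnruz,raxbm] add [oiupv,elsu] -> 7 lines: vmp tfk oiupv elsu tqqq wlgbs qxtg
Hunk 5: at line 1 remove [tfk,oiupv] add [ube,zsit,aox] -> 8 lines: vmp ube zsit aox elsu tqqq wlgbs qxtg

Answer: vmp
ube
zsit
aox
elsu
tqqq
wlgbs
qxtg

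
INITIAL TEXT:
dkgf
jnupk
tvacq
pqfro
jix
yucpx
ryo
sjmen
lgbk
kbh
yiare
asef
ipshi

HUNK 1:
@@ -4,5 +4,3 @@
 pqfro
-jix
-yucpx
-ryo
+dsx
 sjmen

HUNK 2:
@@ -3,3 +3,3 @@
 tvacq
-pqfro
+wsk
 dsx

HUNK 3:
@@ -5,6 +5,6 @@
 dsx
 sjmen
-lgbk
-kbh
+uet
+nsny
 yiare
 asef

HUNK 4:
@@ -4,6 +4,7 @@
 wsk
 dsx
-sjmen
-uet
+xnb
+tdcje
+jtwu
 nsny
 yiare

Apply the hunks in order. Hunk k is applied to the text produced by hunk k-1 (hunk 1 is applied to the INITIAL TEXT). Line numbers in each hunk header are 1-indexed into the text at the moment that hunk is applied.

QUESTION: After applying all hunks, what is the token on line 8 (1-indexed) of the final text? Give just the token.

Answer: jtwu

Derivation:
Hunk 1: at line 4 remove [jix,yucpx,ryo] add [dsx] -> 11 lines: dkgf jnupk tvacq pqfro dsx sjmen lgbk kbh yiare asef ipshi
Hunk 2: at line 3 remove [pqfro] add [wsk] -> 11 lines: dkgf jnupk tvacq wsk dsx sjmen lgbk kbh yiare asef ipshi
Hunk 3: at line 5 remove [lgbk,kbh] add [uet,nsny] -> 11 lines: dkgf jnupk tvacq wsk dsx sjmen uet nsny yiare asef ipshi
Hunk 4: at line 4 remove [sjmen,uet] add [xnb,tdcje,jtwu] -> 12 lines: dkgf jnupk tvacq wsk dsx xnb tdcje jtwu nsny yiare asef ipshi
Final line 8: jtwu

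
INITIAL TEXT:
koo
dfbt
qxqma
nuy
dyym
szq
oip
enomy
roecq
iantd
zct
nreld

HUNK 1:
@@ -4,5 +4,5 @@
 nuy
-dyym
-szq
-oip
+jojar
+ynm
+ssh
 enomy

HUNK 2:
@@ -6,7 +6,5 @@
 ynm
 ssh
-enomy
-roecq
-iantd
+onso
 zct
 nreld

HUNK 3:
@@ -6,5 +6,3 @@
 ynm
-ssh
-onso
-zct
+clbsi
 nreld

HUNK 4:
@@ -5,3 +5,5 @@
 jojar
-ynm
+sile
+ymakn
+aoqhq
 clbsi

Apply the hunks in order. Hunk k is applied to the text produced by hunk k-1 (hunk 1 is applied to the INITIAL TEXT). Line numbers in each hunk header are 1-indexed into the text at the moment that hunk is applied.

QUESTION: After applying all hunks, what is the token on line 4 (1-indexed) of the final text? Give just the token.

Hunk 1: at line 4 remove [dyym,szq,oip] add [jojar,ynm,ssh] -> 12 lines: koo dfbt qxqma nuy jojar ynm ssh enomy roecq iantd zct nreld
Hunk 2: at line 6 remove [enomy,roecq,iantd] add [onso] -> 10 lines: koo dfbt qxqma nuy jojar ynm ssh onso zct nreld
Hunk 3: at line 6 remove [ssh,onso,zct] add [clbsi] -> 8 lines: koo dfbt qxqma nuy jojar ynm clbsi nreld
Hunk 4: at line 5 remove [ynm] add [sile,ymakn,aoqhq] -> 10 lines: koo dfbt qxqma nuy jojar sile ymakn aoqhq clbsi nreld
Final line 4: nuy

Answer: nuy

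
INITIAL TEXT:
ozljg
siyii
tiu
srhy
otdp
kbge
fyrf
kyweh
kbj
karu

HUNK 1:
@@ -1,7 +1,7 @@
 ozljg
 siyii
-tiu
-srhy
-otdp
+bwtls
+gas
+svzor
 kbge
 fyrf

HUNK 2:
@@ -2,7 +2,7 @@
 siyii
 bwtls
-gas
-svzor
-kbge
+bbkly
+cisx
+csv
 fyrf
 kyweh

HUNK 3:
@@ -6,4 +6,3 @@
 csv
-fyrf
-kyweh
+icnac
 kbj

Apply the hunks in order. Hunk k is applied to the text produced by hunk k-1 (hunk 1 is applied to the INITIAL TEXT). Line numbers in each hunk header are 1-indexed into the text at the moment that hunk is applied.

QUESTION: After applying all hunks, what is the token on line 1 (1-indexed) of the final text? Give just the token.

Answer: ozljg

Derivation:
Hunk 1: at line 1 remove [tiu,srhy,otdp] add [bwtls,gas,svzor] -> 10 lines: ozljg siyii bwtls gas svzor kbge fyrf kyweh kbj karu
Hunk 2: at line 2 remove [gas,svzor,kbge] add [bbkly,cisx,csv] -> 10 lines: ozljg siyii bwtls bbkly cisx csv fyrf kyweh kbj karu
Hunk 3: at line 6 remove [fyrf,kyweh] add [icnac] -> 9 lines: ozljg siyii bwtls bbkly cisx csv icnac kbj karu
Final line 1: ozljg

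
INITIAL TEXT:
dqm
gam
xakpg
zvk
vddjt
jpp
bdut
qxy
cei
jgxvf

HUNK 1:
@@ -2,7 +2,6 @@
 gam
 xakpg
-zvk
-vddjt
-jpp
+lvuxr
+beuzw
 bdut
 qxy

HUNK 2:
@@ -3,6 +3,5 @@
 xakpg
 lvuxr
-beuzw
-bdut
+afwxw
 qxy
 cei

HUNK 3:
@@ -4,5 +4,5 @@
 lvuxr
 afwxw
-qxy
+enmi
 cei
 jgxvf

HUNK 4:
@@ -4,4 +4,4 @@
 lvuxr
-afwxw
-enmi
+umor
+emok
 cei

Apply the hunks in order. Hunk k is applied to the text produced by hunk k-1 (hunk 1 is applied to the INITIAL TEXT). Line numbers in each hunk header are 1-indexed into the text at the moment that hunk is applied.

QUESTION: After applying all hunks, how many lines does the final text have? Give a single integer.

Hunk 1: at line 2 remove [zvk,vddjt,jpp] add [lvuxr,beuzw] -> 9 lines: dqm gam xakpg lvuxr beuzw bdut qxy cei jgxvf
Hunk 2: at line 3 remove [beuzw,bdut] add [afwxw] -> 8 lines: dqm gam xakpg lvuxr afwxw qxy cei jgxvf
Hunk 3: at line 4 remove [qxy] add [enmi] -> 8 lines: dqm gam xakpg lvuxr afwxw enmi cei jgxvf
Hunk 4: at line 4 remove [afwxw,enmi] add [umor,emok] -> 8 lines: dqm gam xakpg lvuxr umor emok cei jgxvf
Final line count: 8

Answer: 8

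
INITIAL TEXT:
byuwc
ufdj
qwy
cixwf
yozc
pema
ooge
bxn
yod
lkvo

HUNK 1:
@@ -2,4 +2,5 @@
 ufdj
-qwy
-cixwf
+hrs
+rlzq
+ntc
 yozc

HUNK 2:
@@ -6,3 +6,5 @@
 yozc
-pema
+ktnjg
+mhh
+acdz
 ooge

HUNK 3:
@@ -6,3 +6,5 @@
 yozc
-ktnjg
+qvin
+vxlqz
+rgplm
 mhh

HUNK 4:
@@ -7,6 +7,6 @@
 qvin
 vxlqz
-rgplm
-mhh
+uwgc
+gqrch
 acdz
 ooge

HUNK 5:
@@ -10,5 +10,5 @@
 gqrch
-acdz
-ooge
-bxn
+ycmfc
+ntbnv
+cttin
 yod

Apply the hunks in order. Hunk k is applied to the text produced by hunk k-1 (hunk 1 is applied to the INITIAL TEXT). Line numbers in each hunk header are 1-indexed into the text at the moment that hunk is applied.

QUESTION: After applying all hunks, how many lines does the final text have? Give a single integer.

Hunk 1: at line 2 remove [qwy,cixwf] add [hrs,rlzq,ntc] -> 11 lines: byuwc ufdj hrs rlzq ntc yozc pema ooge bxn yod lkvo
Hunk 2: at line 6 remove [pema] add [ktnjg,mhh,acdz] -> 13 lines: byuwc ufdj hrs rlzq ntc yozc ktnjg mhh acdz ooge bxn yod lkvo
Hunk 3: at line 6 remove [ktnjg] add [qvin,vxlqz,rgplm] -> 15 lines: byuwc ufdj hrs rlzq ntc yozc qvin vxlqz rgplm mhh acdz ooge bxn yod lkvo
Hunk 4: at line 7 remove [rgplm,mhh] add [uwgc,gqrch] -> 15 lines: byuwc ufdj hrs rlzq ntc yozc qvin vxlqz uwgc gqrch acdz ooge bxn yod lkvo
Hunk 5: at line 10 remove [acdz,ooge,bxn] add [ycmfc,ntbnv,cttin] -> 15 lines: byuwc ufdj hrs rlzq ntc yozc qvin vxlqz uwgc gqrch ycmfc ntbnv cttin yod lkvo
Final line count: 15

Answer: 15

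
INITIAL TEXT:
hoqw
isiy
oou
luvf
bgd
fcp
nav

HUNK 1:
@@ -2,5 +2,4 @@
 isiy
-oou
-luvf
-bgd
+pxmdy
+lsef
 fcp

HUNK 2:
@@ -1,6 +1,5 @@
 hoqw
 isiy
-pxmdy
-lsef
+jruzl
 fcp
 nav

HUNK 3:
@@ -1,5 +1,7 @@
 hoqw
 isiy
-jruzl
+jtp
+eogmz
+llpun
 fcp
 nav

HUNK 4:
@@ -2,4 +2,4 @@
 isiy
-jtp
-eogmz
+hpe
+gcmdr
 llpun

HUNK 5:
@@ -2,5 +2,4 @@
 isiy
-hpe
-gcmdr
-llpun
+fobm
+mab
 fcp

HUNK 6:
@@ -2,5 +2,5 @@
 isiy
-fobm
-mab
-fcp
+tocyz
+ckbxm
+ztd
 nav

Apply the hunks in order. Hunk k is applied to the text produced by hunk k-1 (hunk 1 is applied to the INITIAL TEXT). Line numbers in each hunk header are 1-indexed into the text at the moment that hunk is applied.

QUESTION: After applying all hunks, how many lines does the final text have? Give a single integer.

Hunk 1: at line 2 remove [oou,luvf,bgd] add [pxmdy,lsef] -> 6 lines: hoqw isiy pxmdy lsef fcp nav
Hunk 2: at line 1 remove [pxmdy,lsef] add [jruzl] -> 5 lines: hoqw isiy jruzl fcp nav
Hunk 3: at line 1 remove [jruzl] add [jtp,eogmz,llpun] -> 7 lines: hoqw isiy jtp eogmz llpun fcp nav
Hunk 4: at line 2 remove [jtp,eogmz] add [hpe,gcmdr] -> 7 lines: hoqw isiy hpe gcmdr llpun fcp nav
Hunk 5: at line 2 remove [hpe,gcmdr,llpun] add [fobm,mab] -> 6 lines: hoqw isiy fobm mab fcp nav
Hunk 6: at line 2 remove [fobm,mab,fcp] add [tocyz,ckbxm,ztd] -> 6 lines: hoqw isiy tocyz ckbxm ztd nav
Final line count: 6

Answer: 6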